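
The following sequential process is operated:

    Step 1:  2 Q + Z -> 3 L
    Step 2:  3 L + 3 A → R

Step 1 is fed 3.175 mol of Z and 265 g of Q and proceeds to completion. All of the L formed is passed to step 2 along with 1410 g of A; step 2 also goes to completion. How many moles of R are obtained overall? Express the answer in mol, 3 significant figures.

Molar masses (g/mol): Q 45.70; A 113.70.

2.90 mol

Step 1:
n(Z) = 3.175 mol
n(Q) = 265.0 / 45.70 = 5.799 mol
n/ν for Z = 3.175/1 = 3.175
n/ν for Q = 5.799/2 = 2.900
Smallest n/ν is Q → limiting reagent.
n(L) produced = (3/2) × 5.799 = 8.699 mol
Step 2:
n(L) available = 8.699 mol
n(A) = 1410 / 113.70 = 12.40 mol
n/ν for L = 8.699/3 = 2.900
n/ν for A = 12.40/3 = 4.133
Smallest n/ν is L → limiting reagent.
n(R) = (1/3) × 8.699 = 2.900 mol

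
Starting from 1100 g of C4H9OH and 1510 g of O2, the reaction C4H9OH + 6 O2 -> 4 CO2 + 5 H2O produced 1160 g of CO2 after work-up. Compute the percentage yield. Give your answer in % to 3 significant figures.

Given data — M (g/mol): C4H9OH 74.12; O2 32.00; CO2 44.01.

83.8 %

n(C4H9OH) = 1100 / 74.12 = 14.84 mol
n(O2) = 1510 / 32.00 = 47.19 mol
n/ν for C4H9OH = 14.84/1 = 14.84
n/ν for O2 = 47.19/6 = 7.865
Smallest n/ν is O2 → limiting reagent.
theoretical n(CO2) = (4/6) × 47.19 = 31.46 mol → 1385 g
% yield = 1160 / 1385 × 100 = 83.75 %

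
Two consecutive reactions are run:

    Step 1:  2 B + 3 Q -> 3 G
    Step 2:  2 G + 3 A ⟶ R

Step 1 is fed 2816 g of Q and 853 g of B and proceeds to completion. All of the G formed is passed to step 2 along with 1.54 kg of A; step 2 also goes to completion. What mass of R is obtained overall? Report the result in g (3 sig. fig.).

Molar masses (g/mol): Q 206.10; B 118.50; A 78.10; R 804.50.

4340 g

Step 1:
n(Q) = 2816 / 206.10 = 13.66 mol
n(B) = 853.0 / 118.50 = 7.198 mol
n/ν for Q = 13.66/3 = 4.553
n/ν for B = 7.198/2 = 3.599
Smallest n/ν is B → limiting reagent.
n(G) produced = (3/2) × 7.198 = 10.80 mol
Step 2:
n(G) available = 10.80 mol
n(A) = 1.540×1000 / 78.10 = 19.72 mol
n/ν for G = 10.80/2 = 5.400
n/ν for A = 19.72/3 = 6.573
Smallest n/ν is G → limiting reagent.
n(R) = (1/2) × 10.80 = 5.400 mol
mass = 5.400 × 804.50 = 4344 g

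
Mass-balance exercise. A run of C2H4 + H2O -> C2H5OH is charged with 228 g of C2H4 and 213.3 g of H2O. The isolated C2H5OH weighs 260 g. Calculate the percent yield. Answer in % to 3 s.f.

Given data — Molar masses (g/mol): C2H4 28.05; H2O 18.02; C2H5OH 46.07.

69.4 %

n(C2H4) = 228.0 / 28.05 = 8.128 mol
n(H2O) = 213.3 / 18.02 = 11.84 mol
n/ν for C2H4 = 8.128/1 = 8.128
n/ν for H2O = 11.84/1 = 11.84
Smallest n/ν is C2H4 → limiting reagent.
theoretical n(C2H5OH) = (1/1) × 8.128 = 8.128 mol → 374.5 g
% yield = 260 / 374.5 × 100 = 69.43 %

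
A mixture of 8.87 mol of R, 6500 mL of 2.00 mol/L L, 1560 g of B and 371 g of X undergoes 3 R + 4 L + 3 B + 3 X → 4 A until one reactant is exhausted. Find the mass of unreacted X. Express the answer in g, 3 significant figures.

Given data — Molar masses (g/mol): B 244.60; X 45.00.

n(R) = 8.870 mol
n(L) = 2.00 × 6500/1000 = 13.00 mol
n(B) = 1560 / 244.60 = 6.378 mol
n(X) = 371.0 / 45.00 = 8.244 mol
n/ν for R = 8.870/3 = 2.957
n/ν for L = 13.00/4 = 3.250
n/ν for B = 6.378/3 = 2.126
n/ν for X = 8.244/3 = 2.748
Smallest n/ν is B → limiting reagent.
X consumed = (3/3) × 6.378 = 6.378 mol
X remaining = 8.244 − 6.378 = 1.866 mol
mass = 1.866 × 45.00 = 83.97 g

84.0 g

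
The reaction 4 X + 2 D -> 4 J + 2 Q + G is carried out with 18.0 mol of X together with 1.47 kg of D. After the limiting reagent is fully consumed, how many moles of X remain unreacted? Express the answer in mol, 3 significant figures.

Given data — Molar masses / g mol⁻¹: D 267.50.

n(X) = 18.00 mol
n(D) = 1.470×1000 / 267.50 = 5.495 mol
n/ν for X = 18.00/4 = 4.500
n/ν for D = 5.495/2 = 2.748
Smallest n/ν is D → limiting reagent.
X consumed = (4/2) × 5.495 = 10.99 mol
X remaining = 18.00 − 10.99 = 7.010 mol

7.01 mol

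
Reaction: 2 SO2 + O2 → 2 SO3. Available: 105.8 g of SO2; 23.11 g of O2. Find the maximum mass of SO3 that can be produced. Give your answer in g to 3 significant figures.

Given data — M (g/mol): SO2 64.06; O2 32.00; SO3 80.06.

116 g

n(SO2) = 105.8 / 64.06 = 1.652 mol
n(O2) = 23.11 / 32.00 = 0.7222 mol
n/ν for SO2 = 1.652/2 = 0.8260
n/ν for O2 = 0.7222/1 = 0.7222
Smallest n/ν is O2 → limiting reagent.
n(SO3) = (2/1) × 0.7222 = 1.444 mol
mass = 1.444 × 80.06 = 115.6 g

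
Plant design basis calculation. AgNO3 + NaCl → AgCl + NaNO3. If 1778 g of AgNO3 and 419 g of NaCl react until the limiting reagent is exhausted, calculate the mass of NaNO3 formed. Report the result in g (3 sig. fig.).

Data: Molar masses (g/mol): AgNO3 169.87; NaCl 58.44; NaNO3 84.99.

n(AgNO3) = 1778 / 169.87 = 10.47 mol
n(NaCl) = 419.0 / 58.44 = 7.170 mol
n/ν → AgNO3: 10.47, NaCl: 7.170; NaCl is limiting.
n(NaNO3) = (1/1) × 7.170 = 7.170 mol
mass = 7.170 × 84.99 = 609.4 g

609 g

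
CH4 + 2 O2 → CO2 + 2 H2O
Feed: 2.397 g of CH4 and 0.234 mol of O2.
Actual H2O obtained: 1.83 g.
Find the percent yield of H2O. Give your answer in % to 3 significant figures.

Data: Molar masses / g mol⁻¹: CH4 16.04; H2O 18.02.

43.4 %

n(CH4) = 2.397 / 16.04 = 0.1494 mol
n(O2) = 0.2340 mol
n/ν for CH4 = 0.1494/1 = 0.1494
n/ν for O2 = 0.2340/2 = 0.1170
Smallest n/ν is O2 → limiting reagent.
theoretical n(H2O) = (2/2) × 0.2340 = 0.2340 mol → 4.217 g
% yield = 1.83 / 4.217 × 100 = 43.40 %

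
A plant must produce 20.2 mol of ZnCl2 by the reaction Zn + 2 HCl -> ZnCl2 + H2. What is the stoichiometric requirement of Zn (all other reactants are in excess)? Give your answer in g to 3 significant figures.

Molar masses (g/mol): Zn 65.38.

n(ZnCl2) = 20.20 mol
n(Zn) = (1/1) × 20.20 = 20.20 mol
mass = 20.20 × 65.38 = 1321 g

1320 g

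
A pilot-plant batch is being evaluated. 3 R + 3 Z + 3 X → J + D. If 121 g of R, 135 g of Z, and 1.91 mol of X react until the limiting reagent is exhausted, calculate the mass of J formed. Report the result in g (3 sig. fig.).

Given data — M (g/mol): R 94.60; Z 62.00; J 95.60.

40.8 g

n(R) = 121.0 / 94.60 = 1.279 mol
n(Z) = 135.0 / 62.00 = 2.177 mol
n(X) = 1.910 mol
n/ν → R: 0.4263, Z: 0.7257, X: 0.6367; R is limiting.
n(J) = (1/3) × 1.279 = 0.4263 mol
mass = 0.4263 × 95.60 = 40.75 g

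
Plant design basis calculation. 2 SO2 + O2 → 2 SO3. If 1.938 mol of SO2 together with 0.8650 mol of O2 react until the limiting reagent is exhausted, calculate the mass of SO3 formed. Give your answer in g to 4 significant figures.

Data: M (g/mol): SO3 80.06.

n(SO2) = 1.938 mol
n(O2) = 0.8650 mol
n/ν for SO2 = 1.938/2 = 0.9690
n/ν for O2 = 0.8650/1 = 0.8650
Smallest n/ν is O2 → limiting reagent.
n(SO3) = (2/1) × 0.8650 = 1.730 mol
mass = 1.730 × 80.06 = 138.5 g

138.5 g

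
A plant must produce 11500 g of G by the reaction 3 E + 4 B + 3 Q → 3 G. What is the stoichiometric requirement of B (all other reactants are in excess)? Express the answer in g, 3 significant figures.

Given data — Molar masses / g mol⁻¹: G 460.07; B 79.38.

2650 g

n(G) = 11500 / 460.07 = 25.00 mol
n(B) = (4/3) × 25.00 = 33.33 mol
mass = 33.33 × 79.38 = 2646 g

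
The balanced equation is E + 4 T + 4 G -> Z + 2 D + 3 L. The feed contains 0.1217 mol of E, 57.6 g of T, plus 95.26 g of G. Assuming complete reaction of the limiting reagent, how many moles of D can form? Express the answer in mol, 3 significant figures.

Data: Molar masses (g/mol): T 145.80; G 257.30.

0.185 mol

n(E) = 0.1217 mol
n(T) = 57.60 / 145.80 = 0.3951 mol
n(G) = 95.26 / 257.30 = 0.3702 mol
n/ν for E = 0.1217/1 = 0.1217
n/ν for T = 0.3951/4 = 0.09878
n/ν for G = 0.3702/4 = 0.09255
Smallest n/ν is G → limiting reagent.
n(D) = (2/4) × 0.3702 = 0.1851 mol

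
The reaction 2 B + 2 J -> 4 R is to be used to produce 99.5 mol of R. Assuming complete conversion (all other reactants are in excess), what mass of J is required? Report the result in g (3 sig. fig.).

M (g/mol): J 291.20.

n(R) = 99.50 mol
n(J) = (2/4) × 99.50 = 49.75 mol
mass = 49.75 × 291.20 = 14490 g

14500 g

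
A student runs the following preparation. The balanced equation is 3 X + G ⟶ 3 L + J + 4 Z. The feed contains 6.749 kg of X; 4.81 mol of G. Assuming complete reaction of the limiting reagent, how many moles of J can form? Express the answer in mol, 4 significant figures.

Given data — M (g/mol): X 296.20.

n(X) = 6.749×1000 / 296.20 = 22.79 mol
n(G) = 4.810 mol
n/ν for X = 22.79/3 = 7.597
n/ν for G = 4.810/1 = 4.810
Smallest n/ν is G → limiting reagent.
n(J) = (1/1) × 4.810 = 4.810 mol

4.810 mol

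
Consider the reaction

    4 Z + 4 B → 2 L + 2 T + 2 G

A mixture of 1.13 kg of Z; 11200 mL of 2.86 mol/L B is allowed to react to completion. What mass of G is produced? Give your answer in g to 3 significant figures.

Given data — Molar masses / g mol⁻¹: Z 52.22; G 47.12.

510 g

n(Z) = 1.130×1000 / 52.22 = 21.64 mol
n(B) = 2.86 × 11200/1000 = 32.03 mol
n/ν for Z = 21.64/4 = 5.410
n/ν for B = 32.03/4 = 8.008
Smallest n/ν is Z → limiting reagent.
n(G) = (2/4) × 21.64 = 10.82 mol
mass = 10.82 × 47.12 = 509.8 g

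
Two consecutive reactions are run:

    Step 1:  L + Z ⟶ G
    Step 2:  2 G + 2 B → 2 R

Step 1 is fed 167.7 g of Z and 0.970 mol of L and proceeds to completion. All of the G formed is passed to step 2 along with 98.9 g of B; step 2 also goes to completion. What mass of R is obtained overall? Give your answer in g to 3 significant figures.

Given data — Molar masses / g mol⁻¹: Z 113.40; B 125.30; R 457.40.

361 g

Step 1:
n(Z) = 167.7 / 113.40 = 1.479 mol
n(L) = 0.9700 mol
n/ν for Z = 1.479/1 = 1.479
n/ν for L = 0.9700/1 = 0.9700
Smallest n/ν is L → limiting reagent.
n(G) produced = (1/1) × 0.9700 = 0.9700 mol
Step 2:
n(G) available = 0.9700 mol
n(B) = 98.90 / 125.30 = 0.7893 mol
n/ν for G = 0.9700/2 = 0.4850
n/ν for B = 0.7893/2 = 0.3947
Smallest n/ν is B → limiting reagent.
n(R) = (2/2) × 0.7893 = 0.7893 mol
mass = 0.7893 × 457.40 = 361.0 g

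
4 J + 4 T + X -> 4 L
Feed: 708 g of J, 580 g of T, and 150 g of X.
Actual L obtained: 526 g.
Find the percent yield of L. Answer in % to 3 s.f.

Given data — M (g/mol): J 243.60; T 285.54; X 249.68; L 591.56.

n(J) = 708.0 / 243.60 = 2.906 mol
n(T) = 580.0 / 285.54 = 2.031 mol
n(X) = 150.0 / 249.68 = 0.6008 mol
n/ν for J = 2.906/4 = 0.7265
n/ν for T = 2.031/4 = 0.5078
n/ν for X = 0.6008/1 = 0.6008
Smallest n/ν is T → limiting reagent.
theoretical n(L) = (4/4) × 2.031 = 2.031 mol → 1201 g
% yield = 526 / 1201 × 100 = 43.80 %

43.8 %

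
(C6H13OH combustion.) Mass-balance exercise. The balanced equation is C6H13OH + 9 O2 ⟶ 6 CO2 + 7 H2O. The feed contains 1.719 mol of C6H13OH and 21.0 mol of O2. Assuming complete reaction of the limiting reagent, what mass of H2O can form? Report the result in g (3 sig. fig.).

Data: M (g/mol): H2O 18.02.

217 g

n(C6H13OH) = 1.719 mol
n(O2) = 21.00 mol
n/ν → C6H13OH: 1.719, O2: 2.333; C6H13OH is limiting.
n(H2O) = (7/1) × 1.719 = 12.03 mol
mass = 12.03 × 18.02 = 216.8 g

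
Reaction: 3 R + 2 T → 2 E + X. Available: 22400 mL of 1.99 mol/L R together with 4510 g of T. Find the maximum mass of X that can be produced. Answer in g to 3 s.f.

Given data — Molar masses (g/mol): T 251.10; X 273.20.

2450 g

n(R) = 1.99 × 22400/1000 = 44.58 mol
n(T) = 4510 / 251.10 = 17.96 mol
n/ν → R: 14.86, T: 8.980; T is limiting.
n(X) = (1/2) × 17.96 = 8.980 mol
mass = 8.980 × 273.20 = 2453 g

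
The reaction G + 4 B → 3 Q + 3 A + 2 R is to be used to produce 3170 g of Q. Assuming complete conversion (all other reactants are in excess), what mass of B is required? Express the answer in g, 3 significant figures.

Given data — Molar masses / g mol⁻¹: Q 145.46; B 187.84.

n(Q) = 3170 / 145.46 = 21.79 mol
n(B) = (4/3) × 21.79 = 29.05 mol
mass = 29.05 × 187.84 = 5457 g

5460 g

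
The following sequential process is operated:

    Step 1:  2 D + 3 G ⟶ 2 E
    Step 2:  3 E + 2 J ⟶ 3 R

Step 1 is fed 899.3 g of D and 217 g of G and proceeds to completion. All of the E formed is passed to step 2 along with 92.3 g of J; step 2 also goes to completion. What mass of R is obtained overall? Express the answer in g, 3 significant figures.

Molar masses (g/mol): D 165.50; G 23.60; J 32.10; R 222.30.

Step 1:
n(D) = 899.3 / 165.50 = 5.434 mol
n(G) = 217.0 / 23.60 = 9.195 mol
n/ν for D = 5.434/2 = 2.717
n/ν for G = 9.195/3 = 3.065
Smallest n/ν is D → limiting reagent.
n(E) produced = (2/2) × 5.434 = 5.434 mol
Step 2:
n(E) available = 5.434 mol
n(J) = 92.30 / 32.10 = 2.875 mol
n/ν for E = 5.434/3 = 1.811
n/ν for J = 2.875/2 = 1.438
Smallest n/ν is J → limiting reagent.
n(R) = (3/2) × 2.875 = 4.313 mol
mass = 4.313 × 222.30 = 958.8 g

959 g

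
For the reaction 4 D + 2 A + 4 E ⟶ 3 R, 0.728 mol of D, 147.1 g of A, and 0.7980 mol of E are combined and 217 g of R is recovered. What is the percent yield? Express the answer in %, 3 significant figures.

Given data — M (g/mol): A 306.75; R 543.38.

n(D) = 0.7280 mol
n(A) = 147.1 / 306.75 = 0.4795 mol
n(E) = 0.7980 mol
n/ν → D: 0.1820, A: 0.2398, E: 0.1995; D is limiting.
theoretical n(R) = (3/4) × 0.7280 = 0.5460 mol → 296.7 g
% yield = 217 / 296.7 × 100 = 73.14 %

73.1 %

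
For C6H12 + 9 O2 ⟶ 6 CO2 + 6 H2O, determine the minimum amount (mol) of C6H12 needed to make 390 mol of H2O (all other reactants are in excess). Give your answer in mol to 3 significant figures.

n(H2O) = 390.0 mol
n(C6H12) = (1/6) × 390.0 = 65.00 mol

65.0 mol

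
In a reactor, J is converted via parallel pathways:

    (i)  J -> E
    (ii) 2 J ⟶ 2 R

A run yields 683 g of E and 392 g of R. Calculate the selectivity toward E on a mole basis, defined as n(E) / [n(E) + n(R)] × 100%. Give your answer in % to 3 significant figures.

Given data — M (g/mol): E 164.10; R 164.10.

63.5 %

n(E) = 683 / 164.10 = 4.162 mol
n(R) = 392 / 164.10 = 2.389 mol
selectivity = 4.162/(4.162+2.389) × 100 = 63.53 %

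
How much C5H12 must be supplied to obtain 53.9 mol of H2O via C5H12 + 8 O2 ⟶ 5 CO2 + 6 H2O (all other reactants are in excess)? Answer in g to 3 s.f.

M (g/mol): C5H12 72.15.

648 g

n(H2O) = 53.90 mol
n(C5H12) = (1/6) × 53.90 = 8.983 mol
mass = 8.983 × 72.15 = 648.1 g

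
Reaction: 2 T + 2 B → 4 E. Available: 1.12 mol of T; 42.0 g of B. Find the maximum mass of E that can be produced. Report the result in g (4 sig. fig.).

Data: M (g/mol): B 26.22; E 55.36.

n(T) = 1.120 mol
n(B) = 42.00 / 26.22 = 1.602 mol
n/ν → T: 0.5600, B: 0.8010; T is limiting.
n(E) = (4/2) × 1.120 = 2.240 mol
mass = 2.240 × 55.36 = 124.0 g

124.0 g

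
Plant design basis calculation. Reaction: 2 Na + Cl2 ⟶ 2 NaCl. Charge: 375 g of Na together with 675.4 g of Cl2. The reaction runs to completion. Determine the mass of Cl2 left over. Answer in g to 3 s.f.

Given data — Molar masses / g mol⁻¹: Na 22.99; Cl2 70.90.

n(Na) = 375.0 / 22.99 = 16.31 mol
n(Cl2) = 675.4 / 70.90 = 9.526 mol
n/ν for Na = 16.31/2 = 8.155
n/ν for Cl2 = 9.526/1 = 9.526
Smallest n/ν is Na → limiting reagent.
Cl2 consumed = (1/2) × 16.31 = 8.155 mol
Cl2 remaining = 9.526 − 8.155 = 1.371 mol
mass = 1.371 × 70.90 = 97.20 g

97.2 g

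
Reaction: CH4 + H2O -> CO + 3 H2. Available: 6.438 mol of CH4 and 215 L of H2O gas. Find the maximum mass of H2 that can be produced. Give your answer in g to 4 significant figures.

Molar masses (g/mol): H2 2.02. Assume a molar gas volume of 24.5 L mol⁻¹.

39.01 g

n(CH4) = 6.438 mol
n(H2O) = 215.0 / 24.5 = 8.776 mol
n/ν for CH4 = 6.438/1 = 6.438
n/ν for H2O = 8.776/1 = 8.776
Smallest n/ν is CH4 → limiting reagent.
n(H2) = (3/1) × 6.438 = 19.31 mol
mass = 19.31 × 2.02 = 39.01 g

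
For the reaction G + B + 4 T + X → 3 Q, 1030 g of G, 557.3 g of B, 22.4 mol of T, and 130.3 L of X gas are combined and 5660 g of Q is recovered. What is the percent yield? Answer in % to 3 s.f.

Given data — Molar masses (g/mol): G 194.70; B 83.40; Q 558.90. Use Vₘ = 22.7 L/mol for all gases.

63.8 %

n(G) = 1030 / 194.70 = 5.290 mol
n(B) = 557.3 / 83.40 = 6.682 mol
n(T) = 22.40 mol
n(X) = 130.3 / 22.7 = 5.740 mol
n/ν for G = 5.290/1 = 5.290
n/ν for B = 6.682/1 = 6.682
n/ν for T = 22.40/4 = 5.600
n/ν for X = 5.740/1 = 5.740
Smallest n/ν is G → limiting reagent.
theoretical n(Q) = (3/1) × 5.290 = 15.87 mol → 8870 g
% yield = 5660 / 8870 × 100 = 63.81 %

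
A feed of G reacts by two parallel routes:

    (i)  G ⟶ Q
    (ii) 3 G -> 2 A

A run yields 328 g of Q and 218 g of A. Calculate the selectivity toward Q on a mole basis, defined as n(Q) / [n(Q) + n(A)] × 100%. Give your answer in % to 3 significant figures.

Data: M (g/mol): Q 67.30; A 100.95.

69.3 %

n(Q) = 328 / 67.30 = 4.874 mol
n(A) = 218 / 100.95 = 2.159 mol
selectivity = 4.874/(4.874+2.159) × 100 = 69.30 %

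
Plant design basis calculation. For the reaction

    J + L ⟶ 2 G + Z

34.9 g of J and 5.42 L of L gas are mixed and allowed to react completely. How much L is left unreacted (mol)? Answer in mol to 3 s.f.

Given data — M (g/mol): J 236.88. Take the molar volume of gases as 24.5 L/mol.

0.0739 mol

n(J) = 34.90 / 236.88 = 0.1473 mol
n(L) = 5.420 / 24.5 = 0.2212 mol
n/ν for J = 0.1473/1 = 0.1473
n/ν for L = 0.2212/1 = 0.2212
Smallest n/ν is J → limiting reagent.
L consumed = (1/1) × 0.1473 = 0.1473 mol
L remaining = 0.2212 − 0.1473 = 0.07390 mol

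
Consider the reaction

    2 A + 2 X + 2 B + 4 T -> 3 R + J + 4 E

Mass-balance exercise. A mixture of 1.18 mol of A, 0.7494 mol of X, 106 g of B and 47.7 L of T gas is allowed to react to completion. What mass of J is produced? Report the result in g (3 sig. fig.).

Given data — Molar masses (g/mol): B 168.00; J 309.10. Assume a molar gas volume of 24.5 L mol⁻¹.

n(A) = 1.180 mol
n(X) = 0.7494 mol
n(B) = 106.0 / 168.00 = 0.6310 mol
n(T) = 47.70 / 24.5 = 1.947 mol
n/ν → A: 0.5900, X: 0.3747, B: 0.3155, T: 0.4868; B is limiting.
n(J) = (1/2) × 0.6310 = 0.3155 mol
mass = 0.3155 × 309.10 = 97.52 g

97.5 g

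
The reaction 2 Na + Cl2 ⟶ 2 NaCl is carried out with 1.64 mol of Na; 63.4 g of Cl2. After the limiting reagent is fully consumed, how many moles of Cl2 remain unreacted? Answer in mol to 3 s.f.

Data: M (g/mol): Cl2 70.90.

n(Na) = 1.640 mol
n(Cl2) = 63.40 / 70.90 = 0.8942 mol
n/ν for Na = 1.640/2 = 0.8200
n/ν for Cl2 = 0.8942/1 = 0.8942
Smallest n/ν is Na → limiting reagent.
Cl2 consumed = (1/2) × 1.640 = 0.8200 mol
Cl2 remaining = 0.8942 − 0.8200 = 0.07420 mol

0.0742 mol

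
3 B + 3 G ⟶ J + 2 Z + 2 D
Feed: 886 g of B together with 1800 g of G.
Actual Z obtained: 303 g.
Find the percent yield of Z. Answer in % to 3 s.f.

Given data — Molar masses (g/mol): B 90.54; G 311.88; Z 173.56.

45.4 %

n(B) = 886.0 / 90.54 = 9.786 mol
n(G) = 1800 / 311.88 = 5.771 mol
n/ν for B = 9.786/3 = 3.262
n/ν for G = 5.771/3 = 1.924
Smallest n/ν is G → limiting reagent.
theoretical n(Z) = (2/3) × 5.771 = 3.847 mol → 667.7 g
% yield = 303 / 667.7 × 100 = 45.38 %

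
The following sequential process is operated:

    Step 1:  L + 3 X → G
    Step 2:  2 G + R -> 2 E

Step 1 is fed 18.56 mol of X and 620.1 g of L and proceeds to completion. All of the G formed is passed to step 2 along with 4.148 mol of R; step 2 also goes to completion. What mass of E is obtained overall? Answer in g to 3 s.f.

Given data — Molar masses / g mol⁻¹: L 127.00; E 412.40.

2010 g

Step 1:
n(X) = 18.56 mol
n(L) = 620.1 / 127.00 = 4.883 mol
n/ν for X = 18.56/3 = 6.187
n/ν for L = 4.883/1 = 4.883
Smallest n/ν is L → limiting reagent.
n(G) produced = (1/1) × 4.883 = 4.883 mol
Step 2:
n(G) available = 4.883 mol
n(R) = 4.148 mol
n/ν for G = 4.883/2 = 2.442
n/ν for R = 4.148/1 = 4.148
Smallest n/ν is G → limiting reagent.
n(E) = (2/2) × 4.883 = 4.883 mol
mass = 4.883 × 412.40 = 2014 g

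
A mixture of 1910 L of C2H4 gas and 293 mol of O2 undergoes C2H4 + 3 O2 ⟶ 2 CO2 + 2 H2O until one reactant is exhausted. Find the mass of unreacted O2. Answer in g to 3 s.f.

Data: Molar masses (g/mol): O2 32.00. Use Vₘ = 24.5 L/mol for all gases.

n(C2H4) = 1910 / 24.5 = 77.96 mol
n(O2) = 293.0 mol
n/ν → C2H4: 77.96, O2: 97.67; C2H4 is limiting.
O2 consumed = (3/1) × 77.96 = 233.9 mol
O2 remaining = 293.0 − 233.9 = 59.10 mol
mass = 59.10 × 32.00 = 1891 g

1890 g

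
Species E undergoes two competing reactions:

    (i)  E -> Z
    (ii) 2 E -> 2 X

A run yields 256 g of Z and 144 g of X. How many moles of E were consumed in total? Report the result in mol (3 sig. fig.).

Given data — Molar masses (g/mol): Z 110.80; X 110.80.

3.61 mol

n(Z) = 256 / 110.80 = 2.310 mol
n(X) = 144 / 110.80 = 1.300 mol
n(E) via (i) = (1/1)×2.310 = 2.310 mol
n(E) via (ii) = (2/2)×1.300 = 1.300 mol
total n(E) = 2.310 + 1.300 = 3.610 mol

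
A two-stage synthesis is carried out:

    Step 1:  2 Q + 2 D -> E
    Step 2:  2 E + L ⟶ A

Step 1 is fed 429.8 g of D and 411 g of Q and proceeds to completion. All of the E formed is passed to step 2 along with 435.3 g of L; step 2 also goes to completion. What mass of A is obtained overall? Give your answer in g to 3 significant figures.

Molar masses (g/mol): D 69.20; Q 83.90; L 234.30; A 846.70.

Step 1:
n(D) = 429.8 / 69.20 = 6.211 mol
n(Q) = 411.0 / 83.90 = 4.899 mol
n/ν for D = 6.211/2 = 3.106
n/ν for Q = 4.899/2 = 2.450
Smallest n/ν is Q → limiting reagent.
n(E) produced = (1/2) × 4.899 = 2.450 mol
Step 2:
n(E) available = 2.450 mol
n(L) = 435.3 / 234.30 = 1.858 mol
n/ν for E = 2.450/2 = 1.225
n/ν for L = 1.858/1 = 1.858
Smallest n/ν is E → limiting reagent.
n(A) = (1/2) × 2.450 = 1.225 mol
mass = 1.225 × 846.70 = 1037 g

1040 g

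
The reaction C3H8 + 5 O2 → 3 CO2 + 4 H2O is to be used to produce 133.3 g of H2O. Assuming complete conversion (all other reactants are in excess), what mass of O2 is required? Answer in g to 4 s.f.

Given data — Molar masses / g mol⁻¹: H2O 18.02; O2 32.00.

n(H2O) = 133.3 / 18.02 = 7.397 mol
n(O2) = (5/4) × 7.397 = 9.246 mol
mass = 9.246 × 32.00 = 295.9 g

295.9 g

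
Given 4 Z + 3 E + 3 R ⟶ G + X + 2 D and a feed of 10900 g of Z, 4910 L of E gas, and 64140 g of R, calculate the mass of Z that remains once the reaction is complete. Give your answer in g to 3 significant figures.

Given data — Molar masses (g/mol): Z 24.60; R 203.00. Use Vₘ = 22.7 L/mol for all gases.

3810 g

n(Z) = 10900 / 24.60 = 443.1 mol
n(E) = 4910 / 22.7 = 216.3 mol
n(R) = 64140 / 203.00 = 316.0 mol
n/ν for Z = 443.1/4 = 110.8
n/ν for E = 216.3/3 = 72.10
n/ν for R = 316.0/3 = 105.3
Smallest n/ν is E → limiting reagent.
Z consumed = (4/3) × 216.3 = 288.4 mol
Z remaining = 443.1 − 288.4 = 154.7 mol
mass = 154.7 × 24.60 = 3806 g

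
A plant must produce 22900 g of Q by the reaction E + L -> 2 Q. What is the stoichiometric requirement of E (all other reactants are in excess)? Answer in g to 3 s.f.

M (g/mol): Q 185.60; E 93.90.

5790 g

n(Q) = 22900 / 185.60 = 123.4 mol
n(E) = (1/2) × 123.4 = 61.70 mol
mass = 61.70 × 93.90 = 5794 g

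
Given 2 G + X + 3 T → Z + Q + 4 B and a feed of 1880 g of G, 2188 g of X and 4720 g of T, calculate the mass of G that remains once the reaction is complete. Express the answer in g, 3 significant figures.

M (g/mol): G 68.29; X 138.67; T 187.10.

731 g

n(G) = 1880 / 68.29 = 27.53 mol
n(X) = 2188 / 138.67 = 15.78 mol
n(T) = 4720 / 187.10 = 25.23 mol
n/ν for G = 27.53/2 = 13.77
n/ν for X = 15.78/1 = 15.78
n/ν for T = 25.23/3 = 8.410
Smallest n/ν is T → limiting reagent.
G consumed = (2/3) × 25.23 = 16.82 mol
G remaining = 27.53 − 16.82 = 10.71 mol
mass = 10.71 × 68.29 = 731.4 g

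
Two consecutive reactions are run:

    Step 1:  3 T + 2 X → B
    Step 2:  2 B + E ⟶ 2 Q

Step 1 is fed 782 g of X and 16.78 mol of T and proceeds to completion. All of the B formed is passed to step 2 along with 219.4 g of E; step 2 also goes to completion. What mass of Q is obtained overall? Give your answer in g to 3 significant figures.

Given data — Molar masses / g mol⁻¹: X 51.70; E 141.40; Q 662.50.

Step 1:
n(X) = 782.0 / 51.70 = 15.13 mol
n(T) = 16.78 mol
n/ν → X: 7.565, T: 5.593; T is limiting.
n(B) produced = (1/3) × 16.78 = 5.593 mol
Step 2:
n(B) available = 5.593 mol
n(E) = 219.4 / 141.40 = 1.552 mol
n/ν → B: 2.797, E: 1.552; E is limiting.
n(Q) = (2/1) × 1.552 = 3.104 mol
mass = 3.104 × 662.50 = 2056 g

2060 g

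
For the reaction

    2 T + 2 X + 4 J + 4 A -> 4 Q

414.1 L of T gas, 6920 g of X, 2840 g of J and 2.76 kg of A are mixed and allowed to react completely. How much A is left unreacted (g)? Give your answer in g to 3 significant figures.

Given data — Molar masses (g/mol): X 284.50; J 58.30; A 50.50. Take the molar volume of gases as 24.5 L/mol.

1050 g

n(T) = 414.1 / 24.5 = 16.90 mol
n(X) = 6920 / 284.50 = 24.32 mol
n(J) = 2840 / 58.30 = 48.71 mol
n(A) = 2.760×1000 / 50.50 = 54.65 mol
n/ν for T = 16.90/2 = 8.450
n/ν for X = 24.32/2 = 12.16
n/ν for J = 48.71/4 = 12.18
n/ν for A = 54.65/4 = 13.66
Smallest n/ν is T → limiting reagent.
A consumed = (4/2) × 16.90 = 33.80 mol
A remaining = 54.65 − 33.80 = 20.85 mol
mass = 20.85 × 50.50 = 1053 g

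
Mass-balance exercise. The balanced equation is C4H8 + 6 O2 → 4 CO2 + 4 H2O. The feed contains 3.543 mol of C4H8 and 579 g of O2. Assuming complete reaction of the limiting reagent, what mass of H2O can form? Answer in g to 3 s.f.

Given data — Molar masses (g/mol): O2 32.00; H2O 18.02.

n(C4H8) = 3.543 mol
n(O2) = 579.0 / 32.00 = 18.09 mol
n/ν for C4H8 = 3.543/1 = 3.543
n/ν for O2 = 18.09/6 = 3.015
Smallest n/ν is O2 → limiting reagent.
n(H2O) = (4/6) × 18.09 = 12.06 mol
mass = 12.06 × 18.02 = 217.3 g

217 g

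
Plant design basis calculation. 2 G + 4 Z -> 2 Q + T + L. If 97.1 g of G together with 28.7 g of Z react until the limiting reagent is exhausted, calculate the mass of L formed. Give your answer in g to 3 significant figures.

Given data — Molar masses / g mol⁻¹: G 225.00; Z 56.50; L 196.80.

25.0 g

n(G) = 97.10 / 225.00 = 0.4316 mol
n(Z) = 28.70 / 56.50 = 0.5080 mol
n/ν → G: 0.2158, Z: 0.1270; Z is limiting.
n(L) = (1/4) × 0.5080 = 0.1270 mol
mass = 0.1270 × 196.80 = 24.99 g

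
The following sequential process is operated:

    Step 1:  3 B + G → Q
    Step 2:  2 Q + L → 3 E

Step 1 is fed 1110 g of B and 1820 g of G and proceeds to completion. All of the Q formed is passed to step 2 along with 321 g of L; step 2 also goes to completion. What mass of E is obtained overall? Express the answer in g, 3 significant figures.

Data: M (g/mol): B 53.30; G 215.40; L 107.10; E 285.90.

2570 g

Step 1:
n(B) = 1110 / 53.30 = 20.83 mol
n(G) = 1820 / 215.40 = 8.449 mol
n/ν → B: 6.943, G: 8.449; B is limiting.
n(Q) produced = (1/3) × 20.83 = 6.943 mol
Step 2:
n(Q) available = 6.943 mol
n(L) = 321.0 / 107.10 = 2.997 mol
n/ν → Q: 3.472, L: 2.997; L is limiting.
n(E) = (3/1) × 2.997 = 8.991 mol
mass = 8.991 × 285.90 = 2571 g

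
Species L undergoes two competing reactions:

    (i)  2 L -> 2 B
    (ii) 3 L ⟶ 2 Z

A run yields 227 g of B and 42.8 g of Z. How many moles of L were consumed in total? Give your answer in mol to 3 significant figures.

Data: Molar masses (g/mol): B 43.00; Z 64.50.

n(B) = 227 / 43.00 = 5.279 mol
n(Z) = 42.8 / 64.50 = 0.6636 mol
n(L) via (i) = (2/2)×5.279 = 5.279 mol
n(L) via (ii) = (3/2)×0.6636 = 0.9954 mol
total n(L) = 5.279 + 0.9954 = 6.274 mol

6.27 mol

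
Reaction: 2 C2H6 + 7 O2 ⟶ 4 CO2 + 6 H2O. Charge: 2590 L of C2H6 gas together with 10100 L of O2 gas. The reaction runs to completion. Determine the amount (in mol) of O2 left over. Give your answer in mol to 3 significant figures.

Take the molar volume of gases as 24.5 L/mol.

n(C2H6) = 2590 / 24.5 = 105.7 mol
n(O2) = 10100 / 24.5 = 412.2 mol
n/ν for C2H6 = 105.7/2 = 52.85
n/ν for O2 = 412.2/7 = 58.89
Smallest n/ν is C2H6 → limiting reagent.
O2 consumed = (7/2) × 105.7 = 370.0 mol
O2 remaining = 412.2 − 370.0 = 42.20 mol

42.2 mol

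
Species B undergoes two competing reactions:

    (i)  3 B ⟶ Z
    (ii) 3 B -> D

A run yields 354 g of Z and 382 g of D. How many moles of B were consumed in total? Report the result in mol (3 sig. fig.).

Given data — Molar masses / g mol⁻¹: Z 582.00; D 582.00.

n(Z) = 354 / 582.00 = 0.6082 mol
n(D) = 382 / 582.00 = 0.6564 mol
n(B) via (i) = (3/1)×0.6082 = 1.825 mol
n(B) via (ii) = (3/1)×0.6564 = 1.969 mol
total n(B) = 1.825 + 1.969 = 3.794 mol

3.79 mol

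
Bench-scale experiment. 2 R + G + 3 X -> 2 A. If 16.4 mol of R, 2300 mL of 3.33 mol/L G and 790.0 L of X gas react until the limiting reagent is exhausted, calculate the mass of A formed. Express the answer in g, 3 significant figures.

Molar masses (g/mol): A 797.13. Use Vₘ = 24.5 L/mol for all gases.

n(R) = 16.40 mol
n(G) = 3.33 × 2300/1000 = 7.659 mol
n(X) = 790.0 / 24.5 = 32.24 mol
n/ν for R = 16.40/2 = 8.200
n/ν for G = 7.659/1 = 7.659
n/ν for X = 32.24/3 = 10.75
Smallest n/ν is G → limiting reagent.
n(A) = (2/1) × 7.659 = 15.32 mol
mass = 15.32 × 797.13 = 12210 g

12200 g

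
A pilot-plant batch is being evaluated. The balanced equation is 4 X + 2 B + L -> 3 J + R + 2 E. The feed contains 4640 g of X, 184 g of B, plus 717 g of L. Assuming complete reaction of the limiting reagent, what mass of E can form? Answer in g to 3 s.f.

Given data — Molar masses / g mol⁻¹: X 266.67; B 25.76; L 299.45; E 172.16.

n(X) = 4640 / 266.67 = 17.40 mol
n(B) = 184.0 / 25.76 = 7.143 mol
n(L) = 717.0 / 299.45 = 2.394 mol
n/ν → X: 4.350, B: 3.572, L: 2.394; L is limiting.
n(E) = (2/1) × 2.394 = 4.788 mol
mass = 4.788 × 172.16 = 824.3 g

824 g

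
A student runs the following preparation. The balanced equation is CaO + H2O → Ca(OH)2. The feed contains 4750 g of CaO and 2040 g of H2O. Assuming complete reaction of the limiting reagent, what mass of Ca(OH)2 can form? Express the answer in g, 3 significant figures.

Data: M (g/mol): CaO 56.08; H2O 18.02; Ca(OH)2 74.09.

6280 g

n(CaO) = 4750 / 56.08 = 84.70 mol
n(H2O) = 2040 / 18.02 = 113.2 mol
n/ν for CaO = 84.70/1 = 84.70
n/ν for H2O = 113.2/1 = 113.2
Smallest n/ν is CaO → limiting reagent.
n(Ca(OH)2) = (1/1) × 84.70 = 84.70 mol
mass = 84.70 × 74.09 = 6275 g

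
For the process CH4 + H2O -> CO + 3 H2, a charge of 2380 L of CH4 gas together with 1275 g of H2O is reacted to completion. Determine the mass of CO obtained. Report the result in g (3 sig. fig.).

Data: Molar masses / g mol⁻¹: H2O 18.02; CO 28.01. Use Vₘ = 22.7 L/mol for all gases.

1980 g

n(CH4) = 2380 / 22.7 = 104.8 mol
n(H2O) = 1275 / 18.02 = 70.75 mol
n/ν → CH4: 104.8, H2O: 70.75; H2O is limiting.
n(CO) = (1/1) × 70.75 = 70.75 mol
mass = 70.75 × 28.01 = 1982 g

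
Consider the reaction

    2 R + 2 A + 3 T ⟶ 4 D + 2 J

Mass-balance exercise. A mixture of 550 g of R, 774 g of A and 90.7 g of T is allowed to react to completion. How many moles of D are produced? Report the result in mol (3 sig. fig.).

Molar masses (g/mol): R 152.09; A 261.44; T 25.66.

n(R) = 550.0 / 152.09 = 3.616 mol
n(A) = 774.0 / 261.44 = 2.961 mol
n(T) = 90.70 / 25.66 = 3.535 mol
n/ν for R = 3.616/2 = 1.808
n/ν for A = 2.961/2 = 1.481
n/ν for T = 3.535/3 = 1.178
Smallest n/ν is T → limiting reagent.
n(D) = (4/3) × 3.535 = 4.713 mol

4.71 mol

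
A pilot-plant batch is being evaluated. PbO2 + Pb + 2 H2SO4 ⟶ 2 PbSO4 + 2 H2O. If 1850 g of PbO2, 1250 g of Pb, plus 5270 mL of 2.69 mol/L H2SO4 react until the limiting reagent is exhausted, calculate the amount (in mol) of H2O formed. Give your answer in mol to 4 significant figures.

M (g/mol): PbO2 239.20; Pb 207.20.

n(PbO2) = 1850 / 239.20 = 7.734 mol
n(Pb) = 1250 / 207.20 = 6.033 mol
n(H2SO4) = 2.69 × 5270/1000 = 14.18 mol
n/ν for PbO2 = 7.734/1 = 7.734
n/ν for Pb = 6.033/1 = 6.033
n/ν for H2SO4 = 14.18/2 = 7.090
Smallest n/ν is Pb → limiting reagent.
n(H2O) = (2/1) × 6.033 = 12.07 mol

12.07 mol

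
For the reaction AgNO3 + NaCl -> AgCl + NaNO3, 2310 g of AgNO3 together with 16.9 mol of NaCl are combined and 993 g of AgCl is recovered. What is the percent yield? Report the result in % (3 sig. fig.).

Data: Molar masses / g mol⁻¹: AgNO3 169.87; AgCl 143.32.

n(AgNO3) = 2310 / 169.87 = 13.60 mol
n(NaCl) = 16.90 mol
n/ν for AgNO3 = 13.60/1 = 13.60
n/ν for NaCl = 16.90/1 = 16.90
Smallest n/ν is AgNO3 → limiting reagent.
theoretical n(AgCl) = (1/1) × 13.60 = 13.60 mol → 1949 g
% yield = 993 / 1949 × 100 = 50.95 %

51.0 %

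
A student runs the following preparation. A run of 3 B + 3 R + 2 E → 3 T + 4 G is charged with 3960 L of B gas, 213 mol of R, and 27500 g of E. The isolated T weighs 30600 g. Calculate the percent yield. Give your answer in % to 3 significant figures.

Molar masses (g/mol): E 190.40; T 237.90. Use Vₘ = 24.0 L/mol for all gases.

78.0 %

n(B) = 3960 / 24.0 = 165.0 mol
n(R) = 213.0 mol
n(E) = 27500 / 190.40 = 144.4 mol
n/ν for B = 165.0/3 = 55.00
n/ν for R = 213.0/3 = 71.00
n/ν for E = 144.4/2 = 72.20
Smallest n/ν is B → limiting reagent.
theoretical n(T) = (3/3) × 165.0 = 165.0 mol → 39250 g
% yield = 30600 / 39250 × 100 = 77.96 %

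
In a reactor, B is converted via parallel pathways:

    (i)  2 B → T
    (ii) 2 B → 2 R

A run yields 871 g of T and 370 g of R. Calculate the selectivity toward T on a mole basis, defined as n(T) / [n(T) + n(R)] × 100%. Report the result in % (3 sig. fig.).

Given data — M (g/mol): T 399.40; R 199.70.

n(T) = 871 / 399.40 = 2.181 mol
n(R) = 370 / 199.70 = 1.853 mol
selectivity = 2.181/(2.181+1.853) × 100 = 54.07 %

54.1 %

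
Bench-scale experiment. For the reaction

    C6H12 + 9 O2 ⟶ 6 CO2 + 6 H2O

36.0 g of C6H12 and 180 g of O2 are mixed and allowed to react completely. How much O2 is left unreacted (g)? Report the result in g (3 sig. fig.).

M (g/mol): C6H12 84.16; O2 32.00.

56.8 g

n(C6H12) = 36.00 / 84.16 = 0.4278 mol
n(O2) = 180.0 / 32.00 = 5.625 mol
n/ν for C6H12 = 0.4278/1 = 0.4278
n/ν for O2 = 5.625/9 = 0.6250
Smallest n/ν is C6H12 → limiting reagent.
O2 consumed = (9/1) × 0.4278 = 3.850 mol
O2 remaining = 5.625 − 3.850 = 1.775 mol
mass = 1.775 × 32.00 = 56.80 g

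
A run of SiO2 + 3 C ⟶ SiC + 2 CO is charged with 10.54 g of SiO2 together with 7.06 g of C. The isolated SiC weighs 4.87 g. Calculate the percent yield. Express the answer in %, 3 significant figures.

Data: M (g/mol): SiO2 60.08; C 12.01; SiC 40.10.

69.2 %

n(SiO2) = 10.54 / 60.08 = 0.1754 mol
n(C) = 7.060 / 12.01 = 0.5878 mol
n/ν for SiO2 = 0.1754/1 = 0.1754
n/ν for C = 0.5878/3 = 0.1959
Smallest n/ν is SiO2 → limiting reagent.
theoretical n(SiC) = (1/1) × 0.1754 = 0.1754 mol → 7.034 g
% yield = 4.87 / 7.034 × 100 = 69.24 %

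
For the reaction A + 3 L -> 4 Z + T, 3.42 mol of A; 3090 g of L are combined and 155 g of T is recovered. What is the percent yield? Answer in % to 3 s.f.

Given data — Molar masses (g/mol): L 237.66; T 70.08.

n(A) = 3.420 mol
n(L) = 3090 / 237.66 = 13.00 mol
n/ν → A: 3.420, L: 4.333; A is limiting.
theoretical n(T) = (1/1) × 3.420 = 3.420 mol → 239.7 g
% yield = 155 / 239.7 × 100 = 64.66 %

64.7 %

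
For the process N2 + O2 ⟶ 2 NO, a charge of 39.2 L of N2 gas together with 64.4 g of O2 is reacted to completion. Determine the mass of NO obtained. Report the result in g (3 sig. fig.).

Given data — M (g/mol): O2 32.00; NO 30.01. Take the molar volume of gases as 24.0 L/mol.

98.0 g

n(N2) = 39.20 / 24.0 = 1.633 mol
n(O2) = 64.40 / 32.00 = 2.013 mol
n/ν for N2 = 1.633/1 = 1.633
n/ν for O2 = 2.013/1 = 2.013
Smallest n/ν is N2 → limiting reagent.
n(NO) = (2/1) × 1.633 = 3.266 mol
mass = 3.266 × 30.01 = 98.01 g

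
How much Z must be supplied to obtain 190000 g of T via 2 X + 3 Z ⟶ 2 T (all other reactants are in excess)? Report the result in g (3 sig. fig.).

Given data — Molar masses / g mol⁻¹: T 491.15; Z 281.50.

n(T) = 190000 / 491.15 = 386.8 mol
n(Z) = (3/2) × 386.8 = 580.2 mol
mass = 580.2 × 281.50 = 163300 g

163000 g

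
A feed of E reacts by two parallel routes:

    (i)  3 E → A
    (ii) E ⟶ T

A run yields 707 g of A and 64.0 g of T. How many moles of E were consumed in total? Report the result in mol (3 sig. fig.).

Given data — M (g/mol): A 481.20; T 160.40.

4.81 mol

n(A) = 707 / 481.20 = 1.469 mol
n(T) = 64.0 / 160.40 = 0.3990 mol
n(E) via (i) = (3/1)×1.469 = 4.407 mol
n(E) via (ii) = (1/1)×0.3990 = 0.3990 mol
total n(E) = 4.407 + 0.3990 = 4.806 mol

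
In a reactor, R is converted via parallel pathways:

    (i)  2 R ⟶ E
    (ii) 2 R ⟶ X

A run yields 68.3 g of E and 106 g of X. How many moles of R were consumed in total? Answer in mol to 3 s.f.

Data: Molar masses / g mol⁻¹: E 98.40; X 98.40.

n(E) = 68.3 / 98.40 = 0.6941 mol
n(X) = 106 / 98.40 = 1.077 mol
n(R) via (i) = (2/1)×0.6941 = 1.388 mol
n(R) via (ii) = (2/1)×1.077 = 2.154 mol
total n(R) = 1.388 + 2.154 = 3.542 mol

3.54 mol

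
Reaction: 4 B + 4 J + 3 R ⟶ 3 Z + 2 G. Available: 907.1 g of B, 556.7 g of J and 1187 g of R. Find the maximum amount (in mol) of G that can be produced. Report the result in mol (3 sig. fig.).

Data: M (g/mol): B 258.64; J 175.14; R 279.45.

1.59 mol

n(B) = 907.1 / 258.64 = 3.507 mol
n(J) = 556.7 / 175.14 = 3.179 mol
n(R) = 1187 / 279.45 = 4.248 mol
n/ν → B: 0.8768, J: 0.7948, R: 1.416; J is limiting.
n(G) = (2/4) × 3.179 = 1.590 mol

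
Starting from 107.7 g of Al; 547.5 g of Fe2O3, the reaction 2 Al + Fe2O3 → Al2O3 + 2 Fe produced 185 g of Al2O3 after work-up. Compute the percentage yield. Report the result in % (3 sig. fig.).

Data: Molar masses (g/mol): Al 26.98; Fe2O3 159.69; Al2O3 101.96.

90.9 %

n(Al) = 107.7 / 26.98 = 3.992 mol
n(Fe2O3) = 547.5 / 159.69 = 3.429 mol
n/ν for Al = 3.992/2 = 1.996
n/ν for Fe2O3 = 3.429/1 = 3.429
Smallest n/ν is Al → limiting reagent.
theoretical n(Al2O3) = (1/2) × 3.992 = 1.996 mol → 203.5 g
% yield = 185 / 203.5 × 100 = 90.91 %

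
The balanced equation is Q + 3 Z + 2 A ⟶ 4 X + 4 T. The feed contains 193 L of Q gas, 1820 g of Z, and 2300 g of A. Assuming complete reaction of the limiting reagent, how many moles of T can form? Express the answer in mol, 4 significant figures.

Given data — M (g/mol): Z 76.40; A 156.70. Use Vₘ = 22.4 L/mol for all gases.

29.36 mol

n(Q) = 193.0 / 22.4 = 8.616 mol
n(Z) = 1820 / 76.40 = 23.82 mol
n(A) = 2300 / 156.70 = 14.68 mol
n/ν for Q = 8.616/1 = 8.616
n/ν for Z = 23.82/3 = 7.940
n/ν for A = 14.68/2 = 7.340
Smallest n/ν is A → limiting reagent.
n(T) = (4/2) × 14.68 = 29.36 mol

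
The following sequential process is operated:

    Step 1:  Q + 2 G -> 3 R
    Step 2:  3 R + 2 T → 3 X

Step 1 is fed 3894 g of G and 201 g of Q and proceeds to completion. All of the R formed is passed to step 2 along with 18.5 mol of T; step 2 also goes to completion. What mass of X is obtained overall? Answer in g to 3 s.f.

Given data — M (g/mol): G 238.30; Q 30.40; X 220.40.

Step 1:
n(G) = 3894 / 238.30 = 16.34 mol
n(Q) = 201.0 / 30.40 = 6.612 mol
n/ν for G = 16.34/2 = 8.170
n/ν for Q = 6.612/1 = 6.612
Smallest n/ν is Q → limiting reagent.
n(R) produced = (3/1) × 6.612 = 19.84 mol
Step 2:
n(R) available = 19.84 mol
n(T) = 18.50 mol
n/ν for R = 19.84/3 = 6.613
n/ν for T = 18.50/2 = 9.250
Smallest n/ν is R → limiting reagent.
n(X) = (3/3) × 19.84 = 19.84 mol
mass = 19.84 × 220.40 = 4373 g

4370 g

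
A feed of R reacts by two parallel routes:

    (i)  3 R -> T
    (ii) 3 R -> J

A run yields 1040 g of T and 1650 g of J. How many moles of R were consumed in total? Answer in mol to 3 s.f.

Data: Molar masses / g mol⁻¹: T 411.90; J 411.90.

19.6 mol

n(T) = 1040 / 411.90 = 2.525 mol
n(J) = 1650 / 411.90 = 4.006 mol
n(R) via (i) = (3/1)×2.525 = 7.575 mol
n(R) via (ii) = (3/1)×4.006 = 12.02 mol
total n(R) = 7.575 + 12.02 = 19.60 mol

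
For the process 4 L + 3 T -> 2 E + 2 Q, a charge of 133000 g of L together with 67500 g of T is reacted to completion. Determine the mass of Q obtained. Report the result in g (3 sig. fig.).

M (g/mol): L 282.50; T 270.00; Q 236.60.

n(L) = 133000 / 282.50 = 470.8 mol
n(T) = 67500 / 270.00 = 250.0 mol
n/ν for L = 470.8/4 = 117.7
n/ν for T = 250.0/3 = 83.33
Smallest n/ν is T → limiting reagent.
n(Q) = (2/3) × 250.0 = 166.7 mol
mass = 166.7 × 236.60 = 39440 g

39400 g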